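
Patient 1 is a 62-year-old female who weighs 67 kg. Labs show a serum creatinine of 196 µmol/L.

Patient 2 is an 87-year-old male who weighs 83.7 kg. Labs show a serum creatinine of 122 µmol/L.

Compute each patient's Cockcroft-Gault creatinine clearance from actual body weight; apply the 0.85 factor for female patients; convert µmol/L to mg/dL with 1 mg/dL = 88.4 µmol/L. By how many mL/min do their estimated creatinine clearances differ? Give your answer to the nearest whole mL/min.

17 mL/min

Patient 1: SCr = 196 / 88.4 = 2.217 mg/dL
Patient 1: CrCl = (140 − 62) × 67 / (72 × 2.217) × 0.85 = 5226.0 / 159.62 × 0.85 ≈ 27.8 mL/min
Patient 2: SCr = 122 / 88.4 = 1.38 mg/dL
Patient 2: CrCl = (140 − 87) × 83.7 / (72 × 1.38) = 4436.1 / 99.36 ≈ 44.6 mL/min
|27.8 − 44.6| = 16.8 mL/min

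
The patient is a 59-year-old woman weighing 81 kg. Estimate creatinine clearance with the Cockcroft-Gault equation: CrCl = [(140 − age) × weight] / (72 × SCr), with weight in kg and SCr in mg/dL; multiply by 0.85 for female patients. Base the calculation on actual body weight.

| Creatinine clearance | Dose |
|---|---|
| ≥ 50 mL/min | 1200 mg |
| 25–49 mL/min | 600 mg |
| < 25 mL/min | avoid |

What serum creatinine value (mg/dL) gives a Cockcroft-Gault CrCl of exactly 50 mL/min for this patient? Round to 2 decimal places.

Standard dose requires CrCl ≥ 50 mL/min.
Set (140 − 59) × 81 × 0.85 / (72 × SCr) = 50
SCr = (140 − 59) × 81 × 0.85 / (72 × 50) = 1.549 mg/dL

1.55 mg/dL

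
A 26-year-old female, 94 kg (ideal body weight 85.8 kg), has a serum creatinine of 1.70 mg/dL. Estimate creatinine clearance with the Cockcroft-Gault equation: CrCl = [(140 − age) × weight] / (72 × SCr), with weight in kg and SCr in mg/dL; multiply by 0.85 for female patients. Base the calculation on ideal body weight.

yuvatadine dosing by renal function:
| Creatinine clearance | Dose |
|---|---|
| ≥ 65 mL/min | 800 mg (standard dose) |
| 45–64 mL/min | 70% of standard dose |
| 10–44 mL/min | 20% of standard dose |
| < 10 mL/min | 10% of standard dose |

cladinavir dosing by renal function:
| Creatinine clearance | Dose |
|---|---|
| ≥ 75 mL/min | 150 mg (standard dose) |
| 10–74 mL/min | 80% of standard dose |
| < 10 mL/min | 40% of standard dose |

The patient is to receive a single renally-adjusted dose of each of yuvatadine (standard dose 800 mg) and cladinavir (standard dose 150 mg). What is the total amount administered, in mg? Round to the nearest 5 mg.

920 mg

CrCl = (140 − 26) × 85.8 / (72 × 1.7) × 0.85 = 9781.2 / 122.40 × 0.85 ≈ 67.9 mL/min
CrCl ≈ 68 mL/min.
yuvatadine: ≥ 65 mL/min → 100% of 800 mg = 800 mg.
cladinavir: 10–74 mL/min → 80% of 150 mg = 120 mg.
Total = 800 + 120 = 920 mg.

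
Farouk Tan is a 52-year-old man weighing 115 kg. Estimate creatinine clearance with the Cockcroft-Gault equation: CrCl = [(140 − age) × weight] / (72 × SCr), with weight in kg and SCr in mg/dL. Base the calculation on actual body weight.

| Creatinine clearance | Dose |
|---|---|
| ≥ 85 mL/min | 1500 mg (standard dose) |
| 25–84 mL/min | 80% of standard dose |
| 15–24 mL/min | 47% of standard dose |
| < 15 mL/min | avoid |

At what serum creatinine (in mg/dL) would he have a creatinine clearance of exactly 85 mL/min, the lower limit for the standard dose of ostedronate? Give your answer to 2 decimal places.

1.65 mg/dL

Standard dose requires CrCl ≥ 85 mL/min.
Set (140 − 52) × 115 / (72 × SCr) = 85
SCr = (140 − 52) × 115 / (72 × 85) = 1.654 mg/dL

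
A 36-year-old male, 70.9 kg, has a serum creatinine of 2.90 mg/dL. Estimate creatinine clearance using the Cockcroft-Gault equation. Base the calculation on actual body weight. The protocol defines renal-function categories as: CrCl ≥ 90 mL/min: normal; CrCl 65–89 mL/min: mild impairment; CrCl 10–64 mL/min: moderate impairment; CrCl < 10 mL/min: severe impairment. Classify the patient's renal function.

moderate impairment

CrCl = (140 − 36) × 70.9 / (72 × 2.9) = 7373.6 / 208.80 ≈ 35.3 mL/min
35 mL/min falls in the 'moderate impairment' range.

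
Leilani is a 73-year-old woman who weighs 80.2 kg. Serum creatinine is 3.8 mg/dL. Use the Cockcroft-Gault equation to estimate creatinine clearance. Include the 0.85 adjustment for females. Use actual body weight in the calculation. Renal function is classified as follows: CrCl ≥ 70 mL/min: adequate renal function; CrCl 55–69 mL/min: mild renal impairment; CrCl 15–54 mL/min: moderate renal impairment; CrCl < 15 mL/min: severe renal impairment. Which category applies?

moderate renal impairment

CrCl = (140 − 73) × 80.2 / (72 × 3.8) × 0.85 = 5373.4 / 273.60 × 0.85 ≈ 16.7 mL/min
17 mL/min falls in the 'moderate renal impairment' range.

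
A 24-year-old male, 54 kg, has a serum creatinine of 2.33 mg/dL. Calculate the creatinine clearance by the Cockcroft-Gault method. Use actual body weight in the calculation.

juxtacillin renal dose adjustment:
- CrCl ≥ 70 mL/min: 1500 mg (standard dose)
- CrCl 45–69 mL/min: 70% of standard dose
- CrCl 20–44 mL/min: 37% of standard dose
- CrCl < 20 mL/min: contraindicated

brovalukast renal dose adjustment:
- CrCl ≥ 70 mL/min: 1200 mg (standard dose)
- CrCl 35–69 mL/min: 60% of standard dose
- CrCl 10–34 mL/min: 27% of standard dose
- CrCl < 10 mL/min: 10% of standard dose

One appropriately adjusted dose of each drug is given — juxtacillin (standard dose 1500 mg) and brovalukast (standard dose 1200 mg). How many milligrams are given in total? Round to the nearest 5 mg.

1275 mg

CrCl = (140 − 24) × 54 / (72 × 2.33) = 6264.0 / 167.76 ≈ 37.3 mL/min
CrCl ≈ 37 mL/min.
juxtacillin: 20–44 mL/min → 37% of 1500 mg = 555 mg.
brovalukast: 35–69 mL/min → 60% of 1200 mg = 720 mg.
Total = 555 + 720 = 1275 mg.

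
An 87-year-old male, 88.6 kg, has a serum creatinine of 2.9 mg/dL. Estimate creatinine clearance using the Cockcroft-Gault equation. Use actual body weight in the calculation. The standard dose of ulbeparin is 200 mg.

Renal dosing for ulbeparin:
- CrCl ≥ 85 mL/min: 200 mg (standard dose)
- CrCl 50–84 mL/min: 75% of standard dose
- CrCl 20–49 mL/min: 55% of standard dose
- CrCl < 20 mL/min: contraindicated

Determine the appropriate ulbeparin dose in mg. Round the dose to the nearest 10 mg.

110 mg

CrCl = (140 − 87) × 88.6 / (72 × 2.9) = 4695.8 / 208.80 ≈ 22.5 mL/min
CrCl ≈ 22 mL/min → bracket 20–49 mL/min.
55% of 200 mg = 110 mg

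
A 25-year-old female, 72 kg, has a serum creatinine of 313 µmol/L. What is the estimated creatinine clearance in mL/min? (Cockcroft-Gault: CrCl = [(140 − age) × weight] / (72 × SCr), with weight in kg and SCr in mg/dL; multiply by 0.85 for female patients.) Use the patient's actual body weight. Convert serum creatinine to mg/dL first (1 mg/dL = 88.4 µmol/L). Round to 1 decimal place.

SCr = 313 / 88.4 = 3.541 mg/dL
CrCl = (140 − 25) × 72 / (72 × 3.541) × 0.85 = 8280.0 / 254.95 × 0.85 ≈ 27.6 mL/min

27.6 mL/min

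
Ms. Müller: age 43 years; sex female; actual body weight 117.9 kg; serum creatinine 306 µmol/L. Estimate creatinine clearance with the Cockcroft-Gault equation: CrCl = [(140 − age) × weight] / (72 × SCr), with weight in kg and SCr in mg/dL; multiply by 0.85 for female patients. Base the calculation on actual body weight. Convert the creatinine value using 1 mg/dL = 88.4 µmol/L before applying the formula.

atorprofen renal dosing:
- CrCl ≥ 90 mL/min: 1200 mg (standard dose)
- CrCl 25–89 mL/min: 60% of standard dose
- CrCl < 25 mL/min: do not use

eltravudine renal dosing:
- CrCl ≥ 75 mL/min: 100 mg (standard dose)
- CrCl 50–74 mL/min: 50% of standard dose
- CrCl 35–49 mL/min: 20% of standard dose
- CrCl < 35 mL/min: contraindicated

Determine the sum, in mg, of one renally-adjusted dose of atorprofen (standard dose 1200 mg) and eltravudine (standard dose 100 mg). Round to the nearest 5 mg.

740 mg

SCr = 306 / 88.4 = 3.462 mg/dL
CrCl = (140 − 43) × 117.9 / (72 × 3.462) × 0.85 = 11436.3 / 249.26 × 0.85 ≈ 39.0 mL/min
CrCl ≈ 39 mL/min.
atorprofen: 25–89 mL/min → 60% of 1200 mg = 720 mg.
eltravudine: 35–49 mL/min → 20% of 100 mg = 20 mg.
Total = 720 + 20 = 740 mg.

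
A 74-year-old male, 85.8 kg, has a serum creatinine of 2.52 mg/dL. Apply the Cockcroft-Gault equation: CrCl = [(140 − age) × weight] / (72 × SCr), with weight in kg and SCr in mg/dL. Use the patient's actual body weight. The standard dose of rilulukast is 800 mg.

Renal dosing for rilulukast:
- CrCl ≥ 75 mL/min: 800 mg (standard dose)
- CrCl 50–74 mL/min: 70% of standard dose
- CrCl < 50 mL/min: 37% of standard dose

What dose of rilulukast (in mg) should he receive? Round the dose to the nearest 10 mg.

300 mg

CrCl = (140 − 74) × 85.8 / (72 × 2.52) = 5662.8 / 181.44 ≈ 31.2 mL/min
CrCl ≈ 31 mL/min → bracket < 50 mL/min.
37% of 800 mg = 296 mg → 300 mg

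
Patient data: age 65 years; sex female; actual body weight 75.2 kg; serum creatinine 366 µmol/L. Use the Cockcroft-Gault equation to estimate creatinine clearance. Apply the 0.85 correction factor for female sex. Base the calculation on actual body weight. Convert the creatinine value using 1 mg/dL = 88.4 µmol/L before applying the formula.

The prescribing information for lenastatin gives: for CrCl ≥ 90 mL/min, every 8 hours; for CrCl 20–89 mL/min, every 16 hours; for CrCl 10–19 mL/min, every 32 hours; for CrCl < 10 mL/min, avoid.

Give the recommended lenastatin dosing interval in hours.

SCr = 366 / 88.4 = 4.14 mg/dL
CrCl = (140 − 65) × 75.2 / (72 × 4.14) × 0.85 = 5640.0 / 298.08 × 0.85 ≈ 16.1 mL/min
CrCl ≈ 16 mL/min → bracket 10–19 mL/min → every 32 hours.

every 32 hours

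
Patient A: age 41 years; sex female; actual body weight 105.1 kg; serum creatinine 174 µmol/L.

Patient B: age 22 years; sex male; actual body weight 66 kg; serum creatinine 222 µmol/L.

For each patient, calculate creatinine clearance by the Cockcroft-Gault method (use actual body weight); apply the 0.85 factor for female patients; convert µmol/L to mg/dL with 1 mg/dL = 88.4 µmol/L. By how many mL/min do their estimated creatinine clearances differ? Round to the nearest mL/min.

Patient A: SCr = 174 / 88.4 = 1.968 mg/dL
Patient A: CrCl = (140 − 41) × 105.1 / (72 × 1.968) × 0.85 = 10404.9 / 141.70 × 0.85 ≈ 62.4 mL/min
Patient B: SCr = 222 / 88.4 = 2.511 mg/dL
Patient B: CrCl = (140 − 22) × 66 / (72 × 2.511) = 7788.0 / 180.79 ≈ 43.1 mL/min
|62.4 − 43.1| = 19.3 mL/min

19 mL/min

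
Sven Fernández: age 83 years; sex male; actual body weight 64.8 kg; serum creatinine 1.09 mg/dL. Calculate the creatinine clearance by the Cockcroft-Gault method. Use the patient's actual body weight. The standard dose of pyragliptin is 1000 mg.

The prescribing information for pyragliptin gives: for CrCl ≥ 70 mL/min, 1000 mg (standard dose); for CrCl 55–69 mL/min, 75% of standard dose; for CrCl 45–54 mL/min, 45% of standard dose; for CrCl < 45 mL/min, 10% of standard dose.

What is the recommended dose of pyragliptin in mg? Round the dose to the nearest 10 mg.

CrCl = (140 − 83) × 64.8 / (72 × 1.09) = 3693.6 / 78.48 ≈ 47.1 mL/min
CrCl ≈ 47 mL/min → bracket 45–54 mL/min.
45% of 1000 mg = 450 mg

450 mg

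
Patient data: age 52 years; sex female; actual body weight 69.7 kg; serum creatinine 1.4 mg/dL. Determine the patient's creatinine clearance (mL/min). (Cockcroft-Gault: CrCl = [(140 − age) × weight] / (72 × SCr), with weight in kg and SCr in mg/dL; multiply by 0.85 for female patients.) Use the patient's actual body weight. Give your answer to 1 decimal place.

51.7 mL/min

CrCl = (140 − 52) × 69.7 / (72 × 1.4) × 0.85 = 6133.6 / 100.80 × 0.85 ≈ 51.7 mL/min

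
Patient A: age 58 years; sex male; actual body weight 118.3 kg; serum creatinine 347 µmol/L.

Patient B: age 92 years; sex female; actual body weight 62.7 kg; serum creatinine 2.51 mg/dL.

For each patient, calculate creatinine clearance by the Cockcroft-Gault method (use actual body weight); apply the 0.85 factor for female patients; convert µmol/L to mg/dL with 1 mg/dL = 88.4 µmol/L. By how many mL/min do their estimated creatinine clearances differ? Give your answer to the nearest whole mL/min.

Patient A: SCr = 347 / 88.4 = 3.925 mg/dL
Patient A: CrCl = (140 − 58) × 118.3 / (72 × 3.925) = 9700.6 / 282.60 ≈ 34.3 mL/min
Patient B: CrCl = (140 − 92) × 62.7 / (72 × 2.51) × 0.85 = 3009.6 / 180.72 × 0.85 ≈ 14.2 mL/min
|34.3 − 14.2| = 20.1 mL/min

20 mL/min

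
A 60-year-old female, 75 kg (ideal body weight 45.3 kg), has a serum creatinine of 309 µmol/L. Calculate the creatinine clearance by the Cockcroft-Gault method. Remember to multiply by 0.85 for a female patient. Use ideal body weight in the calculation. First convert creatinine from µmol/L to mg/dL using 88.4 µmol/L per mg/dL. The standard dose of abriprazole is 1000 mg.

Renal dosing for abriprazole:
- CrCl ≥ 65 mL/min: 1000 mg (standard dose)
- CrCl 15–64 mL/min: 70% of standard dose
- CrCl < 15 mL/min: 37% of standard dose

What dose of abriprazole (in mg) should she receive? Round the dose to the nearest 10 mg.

370 mg

SCr = 309 / 88.4 = 3.495 mg/dL
CrCl = (140 − 60) × 45.3 / (72 × 3.495) × 0.85 = 3624.0 / 251.64 × 0.85 ≈ 12.2 mL/min
CrCl ≈ 12 mL/min → bracket < 15 mL/min.
37% of 1000 mg = 370 mg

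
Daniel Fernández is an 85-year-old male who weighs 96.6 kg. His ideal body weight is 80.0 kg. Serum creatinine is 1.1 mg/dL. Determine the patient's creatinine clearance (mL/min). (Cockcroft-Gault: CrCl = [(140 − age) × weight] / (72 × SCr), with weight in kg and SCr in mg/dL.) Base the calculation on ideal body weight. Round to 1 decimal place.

55.6 mL/min

CrCl = (140 − 85) × 80 / (72 × 1.1) = 4400.0 / 79.20 ≈ 55.6 mL/min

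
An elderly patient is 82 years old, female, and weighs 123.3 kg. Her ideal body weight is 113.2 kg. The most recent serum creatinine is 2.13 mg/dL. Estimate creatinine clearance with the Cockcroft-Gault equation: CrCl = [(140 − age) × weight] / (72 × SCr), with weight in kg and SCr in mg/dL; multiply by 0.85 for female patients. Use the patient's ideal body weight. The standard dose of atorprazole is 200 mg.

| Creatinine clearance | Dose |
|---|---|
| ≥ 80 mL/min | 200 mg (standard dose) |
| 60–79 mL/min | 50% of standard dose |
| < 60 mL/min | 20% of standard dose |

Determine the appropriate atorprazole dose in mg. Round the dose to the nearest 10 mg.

40 mg

CrCl = (140 − 82) × 113.2 / (72 × 2.13) × 0.85 = 6565.6 / 153.36 × 0.85 ≈ 36.4 mL/min
CrCl ≈ 36 mL/min → bracket < 60 mL/min.
20% of 200 mg = 40 mg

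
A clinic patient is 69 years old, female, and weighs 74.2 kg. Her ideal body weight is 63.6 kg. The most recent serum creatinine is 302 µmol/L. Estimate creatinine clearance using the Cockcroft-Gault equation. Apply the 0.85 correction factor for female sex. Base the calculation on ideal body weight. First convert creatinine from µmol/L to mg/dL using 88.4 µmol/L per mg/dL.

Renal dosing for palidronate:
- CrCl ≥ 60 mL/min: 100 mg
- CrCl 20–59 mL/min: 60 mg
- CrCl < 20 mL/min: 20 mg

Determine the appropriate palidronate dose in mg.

SCr = 302 / 88.4 = 3.416 mg/dL
CrCl = (140 − 69) × 63.6 / (72 × 3.416) × 0.85 = 4515.6 / 245.95 × 0.85 ≈ 15.6 mL/min
CrCl ≈ 16 mL/min → bracket < 20 mL/min.
Dose for this bracket: 20 mg.

20 mg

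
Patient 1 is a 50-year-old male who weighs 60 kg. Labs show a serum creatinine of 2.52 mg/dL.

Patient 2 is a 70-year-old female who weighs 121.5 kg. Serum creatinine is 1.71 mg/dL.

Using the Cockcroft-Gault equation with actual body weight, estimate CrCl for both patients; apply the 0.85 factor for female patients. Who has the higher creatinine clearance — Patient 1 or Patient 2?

Patient 2

Patient 1: CrCl = (140 − 50) × 60 / (72 × 2.52) = 5400.0 / 181.44 ≈ 29.8 mL/min
Patient 2: CrCl = (140 − 70) × 121.5 / (72 × 1.71) × 0.85 = 8505.0 / 123.12 × 0.85 ≈ 58.7 mL/min
29.8 vs 58.7 mL/min → Patient 2 is higher.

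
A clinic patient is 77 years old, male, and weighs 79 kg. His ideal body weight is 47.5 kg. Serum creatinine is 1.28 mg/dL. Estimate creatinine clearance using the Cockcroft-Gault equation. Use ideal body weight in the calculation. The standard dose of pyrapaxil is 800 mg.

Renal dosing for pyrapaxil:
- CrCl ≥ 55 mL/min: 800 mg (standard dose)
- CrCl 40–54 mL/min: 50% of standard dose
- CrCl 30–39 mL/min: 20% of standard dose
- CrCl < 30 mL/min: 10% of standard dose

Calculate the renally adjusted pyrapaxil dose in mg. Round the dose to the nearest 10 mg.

CrCl = (140 − 77) × 47.5 / (72 × 1.28) = 2992.5 / 92.16 ≈ 32.5 mL/min
CrCl ≈ 32 mL/min → bracket 30–39 mL/min.
20% of 800 mg = 160 mg

160 mg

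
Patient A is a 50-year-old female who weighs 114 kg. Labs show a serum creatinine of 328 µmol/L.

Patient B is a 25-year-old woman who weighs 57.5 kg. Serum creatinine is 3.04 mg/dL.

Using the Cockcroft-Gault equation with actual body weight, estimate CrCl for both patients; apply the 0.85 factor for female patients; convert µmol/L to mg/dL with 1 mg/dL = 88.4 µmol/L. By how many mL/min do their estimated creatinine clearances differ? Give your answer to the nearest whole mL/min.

7 mL/min

Patient A: SCr = 328 / 88.4 = 3.71 mg/dL
Patient A: CrCl = (140 − 50) × 114 / (72 × 3.71) × 0.85 = 10260.0 / 267.12 × 0.85 ≈ 32.6 mL/min
Patient B: CrCl = (140 − 25) × 57.5 / (72 × 3.04) × 0.85 = 6612.5 / 218.88 × 0.85 ≈ 25.7 mL/min
|32.6 − 25.7| = 6.9 mL/min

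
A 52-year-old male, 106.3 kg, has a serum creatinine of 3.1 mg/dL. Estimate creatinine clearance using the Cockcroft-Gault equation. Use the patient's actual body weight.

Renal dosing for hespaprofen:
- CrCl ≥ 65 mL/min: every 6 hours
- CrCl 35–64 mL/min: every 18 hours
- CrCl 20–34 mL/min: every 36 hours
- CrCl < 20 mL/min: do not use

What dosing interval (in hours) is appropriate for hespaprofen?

every 18 hours

CrCl = (140 − 52) × 106.3 / (72 × 3.1) = 9354.4 / 223.20 ≈ 41.9 mL/min
CrCl ≈ 42 mL/min → bracket 35–64 mL/min → every 18 hours.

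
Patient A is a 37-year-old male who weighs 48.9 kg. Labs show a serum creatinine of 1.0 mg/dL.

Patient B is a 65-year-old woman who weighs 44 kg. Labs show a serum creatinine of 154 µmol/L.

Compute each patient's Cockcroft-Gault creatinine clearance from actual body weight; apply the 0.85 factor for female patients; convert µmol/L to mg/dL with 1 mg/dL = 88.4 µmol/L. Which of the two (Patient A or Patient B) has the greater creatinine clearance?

Patient A

Patient A: CrCl = (140 − 37) × 48.9 / (72 × 1) = 5036.7 / 72.00 ≈ 70.0 mL/min
Patient B: SCr = 154 / 88.4 = 1.742 mg/dL
Patient B: CrCl = (140 − 65) × 44 / (72 × 1.742) × 0.85 = 3300.0 / 125.42 × 0.85 ≈ 22.4 mL/min
70.0 vs 22.4 mL/min → Patient A is higher.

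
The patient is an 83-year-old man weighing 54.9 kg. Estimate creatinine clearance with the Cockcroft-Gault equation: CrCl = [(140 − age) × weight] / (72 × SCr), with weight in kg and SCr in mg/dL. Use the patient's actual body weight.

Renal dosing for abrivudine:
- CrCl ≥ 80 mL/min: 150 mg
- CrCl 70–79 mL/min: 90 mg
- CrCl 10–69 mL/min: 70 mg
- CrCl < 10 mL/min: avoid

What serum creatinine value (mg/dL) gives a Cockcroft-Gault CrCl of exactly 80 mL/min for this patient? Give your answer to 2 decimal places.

0.54 mg/dL

Standard dose requires CrCl ≥ 80 mL/min.
Set (140 − 83) × 54.9 / (72 × SCr) = 80
SCr = (140 − 83) × 54.9 / (72 × 80) = 0.543 mg/dL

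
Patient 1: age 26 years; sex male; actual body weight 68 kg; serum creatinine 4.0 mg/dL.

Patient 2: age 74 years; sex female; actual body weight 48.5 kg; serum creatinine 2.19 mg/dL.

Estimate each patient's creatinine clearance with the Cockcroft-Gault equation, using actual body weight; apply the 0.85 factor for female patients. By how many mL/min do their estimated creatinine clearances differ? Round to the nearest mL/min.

10 mL/min

Patient 1: CrCl = (140 − 26) × 68 / (72 × 4) = 7752.0 / 288.00 ≈ 26.9 mL/min
Patient 2: CrCl = (140 − 74) × 48.5 / (72 × 2.19) × 0.85 = 3201.0 / 157.68 × 0.85 ≈ 17.3 mL/min
|26.9 − 17.3| = 9.6 mL/min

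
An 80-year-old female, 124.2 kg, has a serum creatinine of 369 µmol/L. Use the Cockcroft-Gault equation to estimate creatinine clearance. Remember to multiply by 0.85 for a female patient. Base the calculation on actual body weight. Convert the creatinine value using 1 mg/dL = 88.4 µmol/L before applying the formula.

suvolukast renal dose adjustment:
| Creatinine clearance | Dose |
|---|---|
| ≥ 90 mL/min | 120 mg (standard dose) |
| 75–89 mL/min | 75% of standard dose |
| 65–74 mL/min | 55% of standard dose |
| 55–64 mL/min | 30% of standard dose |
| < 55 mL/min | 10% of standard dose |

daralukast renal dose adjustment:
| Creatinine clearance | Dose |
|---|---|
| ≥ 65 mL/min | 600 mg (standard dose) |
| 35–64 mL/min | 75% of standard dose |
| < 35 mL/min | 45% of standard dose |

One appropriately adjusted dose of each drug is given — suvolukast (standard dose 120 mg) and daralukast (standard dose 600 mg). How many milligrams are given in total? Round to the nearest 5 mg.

SCr = 369 / 88.4 = 4.174 mg/dL
CrCl = (140 − 80) × 124.2 / (72 × 4.174) × 0.85 = 7452.0 / 300.53 × 0.85 ≈ 21.1 mL/min
CrCl ≈ 21 mL/min.
suvolukast: < 55 mL/min → 10% of 120 mg = 12 mg.
daralukast: < 35 mL/min → 45% of 600 mg = 270 mg.
Total = 12 + 270 = 282 mg.

280 mg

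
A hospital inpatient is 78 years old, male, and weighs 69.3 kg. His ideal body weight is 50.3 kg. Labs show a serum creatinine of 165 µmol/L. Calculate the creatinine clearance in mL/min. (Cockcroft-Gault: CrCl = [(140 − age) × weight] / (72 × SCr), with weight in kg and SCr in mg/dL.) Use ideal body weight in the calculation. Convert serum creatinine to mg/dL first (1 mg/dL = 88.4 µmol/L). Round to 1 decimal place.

SCr = 165 / 88.4 = 1.867 mg/dL
CrCl = (140 − 78) × 50.3 / (72 × 1.867) = 3118.6 / 134.42 ≈ 23.2 mL/min

23.2 mL/min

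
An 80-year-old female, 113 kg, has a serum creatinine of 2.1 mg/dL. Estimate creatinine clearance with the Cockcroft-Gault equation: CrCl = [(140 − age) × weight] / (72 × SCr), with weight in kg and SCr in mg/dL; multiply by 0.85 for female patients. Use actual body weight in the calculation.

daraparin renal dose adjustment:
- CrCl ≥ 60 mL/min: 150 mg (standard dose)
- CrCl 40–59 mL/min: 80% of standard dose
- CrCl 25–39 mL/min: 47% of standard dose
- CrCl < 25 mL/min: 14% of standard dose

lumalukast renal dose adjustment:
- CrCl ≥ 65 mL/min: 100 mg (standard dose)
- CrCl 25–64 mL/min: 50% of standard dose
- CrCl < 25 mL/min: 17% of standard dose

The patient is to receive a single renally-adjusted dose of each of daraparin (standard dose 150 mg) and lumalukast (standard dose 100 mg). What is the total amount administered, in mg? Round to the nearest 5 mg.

CrCl = (140 − 80) × 113 / (72 × 2.1) × 0.85 = 6780.0 / 151.20 × 0.85 ≈ 38.1 mL/min
CrCl ≈ 38 mL/min.
daraparin: 25–39 mL/min → 47% of 150 mg = 70.5 mg.
lumalukast: 25–64 mL/min → 50% of 100 mg = 50 mg.
Total = 70.5 + 50 = 120.5 mg.

120 mg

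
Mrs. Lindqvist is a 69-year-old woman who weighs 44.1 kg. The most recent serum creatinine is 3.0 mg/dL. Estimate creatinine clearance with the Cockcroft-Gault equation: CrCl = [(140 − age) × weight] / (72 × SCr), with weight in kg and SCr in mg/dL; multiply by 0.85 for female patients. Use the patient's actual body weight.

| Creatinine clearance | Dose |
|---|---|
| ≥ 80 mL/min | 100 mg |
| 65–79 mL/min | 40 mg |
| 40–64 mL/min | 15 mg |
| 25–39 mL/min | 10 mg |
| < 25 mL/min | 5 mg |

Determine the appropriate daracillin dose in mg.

CrCl = (140 − 69) × 44.1 / (72 × 3) × 0.85 = 3131.1 / 216.00 × 0.85 ≈ 12.3 mL/min
CrCl ≈ 12 mL/min → bracket < 25 mL/min.
Dose for this bracket: 5 mg.

5 mg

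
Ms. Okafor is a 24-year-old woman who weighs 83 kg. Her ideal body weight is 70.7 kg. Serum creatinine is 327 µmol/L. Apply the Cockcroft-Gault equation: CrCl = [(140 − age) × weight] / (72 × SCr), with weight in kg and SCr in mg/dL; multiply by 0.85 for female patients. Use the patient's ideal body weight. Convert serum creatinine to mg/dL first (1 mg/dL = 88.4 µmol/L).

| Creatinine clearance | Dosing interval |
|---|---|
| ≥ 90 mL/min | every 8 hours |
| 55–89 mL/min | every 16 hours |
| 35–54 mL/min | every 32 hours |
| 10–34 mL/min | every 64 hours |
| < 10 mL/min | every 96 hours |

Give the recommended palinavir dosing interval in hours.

every 64 hours

SCr = 327 / 88.4 = 3.699 mg/dL
CrCl = (140 − 24) × 70.7 / (72 × 3.699) × 0.85 = 8201.2 / 266.33 × 0.85 ≈ 26.2 mL/min
CrCl ≈ 26 mL/min → bracket 10–34 mL/min → every 64 hours.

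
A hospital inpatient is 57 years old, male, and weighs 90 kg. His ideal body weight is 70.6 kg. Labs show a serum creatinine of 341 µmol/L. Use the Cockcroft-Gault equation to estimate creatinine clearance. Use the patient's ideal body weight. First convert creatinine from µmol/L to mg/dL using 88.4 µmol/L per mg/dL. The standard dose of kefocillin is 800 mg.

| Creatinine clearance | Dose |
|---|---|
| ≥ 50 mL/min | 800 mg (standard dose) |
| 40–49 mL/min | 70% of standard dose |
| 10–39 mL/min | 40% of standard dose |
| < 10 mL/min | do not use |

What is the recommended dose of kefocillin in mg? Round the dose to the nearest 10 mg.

320 mg

SCr = 341 / 88.4 = 3.857 mg/dL
CrCl = (140 − 57) × 70.6 / (72 × 3.857) = 5859.8 / 277.70 ≈ 21.1 mL/min
CrCl ≈ 21 mL/min → bracket 10–39 mL/min.
40% of 800 mg = 320 mg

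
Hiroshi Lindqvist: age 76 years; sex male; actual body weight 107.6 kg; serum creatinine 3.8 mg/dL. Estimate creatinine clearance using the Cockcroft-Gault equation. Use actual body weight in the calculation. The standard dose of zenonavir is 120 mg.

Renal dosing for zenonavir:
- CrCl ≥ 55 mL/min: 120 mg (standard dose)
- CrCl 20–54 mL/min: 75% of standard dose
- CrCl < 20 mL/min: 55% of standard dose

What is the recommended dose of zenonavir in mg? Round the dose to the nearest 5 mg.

CrCl = (140 − 76) × 107.6 / (72 × 3.8) = 6886.4 / 273.60 ≈ 25.2 mL/min
CrCl ≈ 25 mL/min → bracket 20–54 mL/min.
75% of 120 mg = 90 mg

90 mg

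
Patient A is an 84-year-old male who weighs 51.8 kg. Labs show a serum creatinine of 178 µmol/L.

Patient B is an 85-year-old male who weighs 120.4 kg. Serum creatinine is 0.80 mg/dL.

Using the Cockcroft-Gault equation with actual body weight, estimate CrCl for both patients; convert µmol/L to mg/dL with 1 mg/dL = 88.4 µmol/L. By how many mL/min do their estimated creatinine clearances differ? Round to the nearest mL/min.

95 mL/min

Patient A: SCr = 178 / 88.4 = 2.014 mg/dL
Patient A: CrCl = (140 − 84) × 51.8 / (72 × 2.014) = 2900.8 / 145.01 ≈ 20.0 mL/min
Patient B: CrCl = (140 − 85) × 120.4 / (72 × 0.8) = 6622.0 / 57.60 ≈ 115.0 mL/min
|20.0 − 115.0| = 95.0 mL/min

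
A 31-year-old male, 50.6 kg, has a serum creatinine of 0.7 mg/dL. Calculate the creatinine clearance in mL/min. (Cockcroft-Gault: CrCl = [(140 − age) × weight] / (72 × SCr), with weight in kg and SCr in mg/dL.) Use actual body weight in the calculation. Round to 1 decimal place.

CrCl = (140 − 31) × 50.6 / (72 × 0.7) = 5515.4 / 50.40 ≈ 109.4 mL/min

109.4 mL/min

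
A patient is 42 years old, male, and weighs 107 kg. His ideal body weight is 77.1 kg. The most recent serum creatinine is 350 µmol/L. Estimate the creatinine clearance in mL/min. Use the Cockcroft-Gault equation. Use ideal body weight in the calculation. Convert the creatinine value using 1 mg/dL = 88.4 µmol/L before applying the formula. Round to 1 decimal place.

26.5 mL/min

SCr = 350 / 88.4 = 3.959 mg/dL
CrCl = (140 − 42) × 77.1 / (72 × 3.959) = 7555.8 / 285.05 ≈ 26.5 mL/min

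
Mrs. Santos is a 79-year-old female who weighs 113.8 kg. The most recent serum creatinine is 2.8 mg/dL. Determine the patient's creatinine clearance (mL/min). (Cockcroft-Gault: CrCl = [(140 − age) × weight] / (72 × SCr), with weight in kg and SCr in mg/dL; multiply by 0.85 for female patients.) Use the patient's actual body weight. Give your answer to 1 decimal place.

29.3 mL/min

CrCl = (140 − 79) × 113.8 / (72 × 2.8) × 0.85 = 6941.8 / 201.60 × 0.85 ≈ 29.3 mL/min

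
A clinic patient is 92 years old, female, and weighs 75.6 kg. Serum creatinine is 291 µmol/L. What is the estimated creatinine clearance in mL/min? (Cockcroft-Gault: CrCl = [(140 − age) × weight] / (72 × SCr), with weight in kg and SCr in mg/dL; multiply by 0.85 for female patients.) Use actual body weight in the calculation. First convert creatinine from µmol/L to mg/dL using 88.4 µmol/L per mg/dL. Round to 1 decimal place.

SCr = 291 / 88.4 = 3.292 mg/dL
CrCl = (140 − 92) × 75.6 / (72 × 3.292) × 0.85 = 3628.8 / 237.02 × 0.85 ≈ 13.0 mL/min

13.0 mL/min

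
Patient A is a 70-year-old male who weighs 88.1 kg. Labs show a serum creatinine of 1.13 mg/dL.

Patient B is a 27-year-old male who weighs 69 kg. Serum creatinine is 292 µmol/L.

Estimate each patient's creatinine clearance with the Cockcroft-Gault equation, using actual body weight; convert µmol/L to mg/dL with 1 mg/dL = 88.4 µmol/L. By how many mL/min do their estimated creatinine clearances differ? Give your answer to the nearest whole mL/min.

43 mL/min

Patient A: CrCl = (140 − 70) × 88.1 / (72 × 1.13) = 6167.0 / 81.36 ≈ 75.8 mL/min
Patient B: SCr = 292 / 88.4 = 3.303 mg/dL
Patient B: CrCl = (140 − 27) × 69 / (72 × 3.303) = 7797.0 / 237.82 ≈ 32.8 mL/min
|75.8 − 32.8| = 43.0 mL/min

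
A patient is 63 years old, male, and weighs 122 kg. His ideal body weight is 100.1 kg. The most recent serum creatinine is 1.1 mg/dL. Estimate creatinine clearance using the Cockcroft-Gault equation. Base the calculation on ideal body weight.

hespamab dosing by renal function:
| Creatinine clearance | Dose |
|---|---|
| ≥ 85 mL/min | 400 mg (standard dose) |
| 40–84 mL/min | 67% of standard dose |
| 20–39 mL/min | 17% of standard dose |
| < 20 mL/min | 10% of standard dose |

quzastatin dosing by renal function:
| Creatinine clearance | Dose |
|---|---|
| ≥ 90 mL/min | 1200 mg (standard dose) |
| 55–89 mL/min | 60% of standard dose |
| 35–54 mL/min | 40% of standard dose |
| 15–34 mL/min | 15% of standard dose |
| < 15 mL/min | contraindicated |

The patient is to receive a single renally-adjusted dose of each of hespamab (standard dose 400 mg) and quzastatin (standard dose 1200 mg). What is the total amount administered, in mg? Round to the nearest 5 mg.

CrCl = (140 − 63) × 100.1 / (72 × 1.1) = 7707.7 / 79.20 ≈ 97.3 mL/min
CrCl ≈ 97 mL/min.
hespamab: ≥ 85 mL/min → 100% of 400 mg = 400 mg.
quzastatin: ≥ 90 mL/min → 100% of 1200 mg = 1200 mg.
Total = 400 + 1200 = 1600 mg.

1600 mg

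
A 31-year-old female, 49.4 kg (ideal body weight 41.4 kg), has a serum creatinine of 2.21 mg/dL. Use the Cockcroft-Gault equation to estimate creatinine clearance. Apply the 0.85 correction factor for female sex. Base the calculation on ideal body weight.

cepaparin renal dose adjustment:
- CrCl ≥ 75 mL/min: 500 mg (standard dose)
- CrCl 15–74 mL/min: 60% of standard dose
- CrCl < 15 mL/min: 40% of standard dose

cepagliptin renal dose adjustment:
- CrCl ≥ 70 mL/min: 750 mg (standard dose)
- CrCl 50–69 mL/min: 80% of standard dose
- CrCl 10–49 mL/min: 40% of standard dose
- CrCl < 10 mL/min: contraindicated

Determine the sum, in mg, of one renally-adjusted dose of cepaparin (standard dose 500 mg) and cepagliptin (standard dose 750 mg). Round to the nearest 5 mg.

600 mg

CrCl = (140 − 31) × 41.4 / (72 × 2.21) × 0.85 = 4512.6 / 159.12 × 0.85 ≈ 24.1 mL/min
CrCl ≈ 24 mL/min.
cepaparin: 15–74 mL/min → 60% of 500 mg = 300 mg.
cepagliptin: 10–49 mL/min → 40% of 750 mg = 300 mg.
Total = 300 + 300 = 600 mg.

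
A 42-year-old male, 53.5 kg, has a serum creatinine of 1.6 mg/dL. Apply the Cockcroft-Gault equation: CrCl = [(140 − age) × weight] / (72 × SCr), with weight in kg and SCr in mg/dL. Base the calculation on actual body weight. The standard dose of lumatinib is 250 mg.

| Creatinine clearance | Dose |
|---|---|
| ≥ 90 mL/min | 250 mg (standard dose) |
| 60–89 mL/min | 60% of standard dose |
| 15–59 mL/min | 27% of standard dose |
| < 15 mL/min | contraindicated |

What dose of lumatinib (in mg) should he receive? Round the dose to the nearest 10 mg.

70 mg

CrCl = (140 − 42) × 53.5 / (72 × 1.6) = 5243.0 / 115.20 ≈ 45.5 mL/min
CrCl ≈ 46 mL/min → bracket 15–59 mL/min.
27% of 250 mg = 67.5 mg → 70 mg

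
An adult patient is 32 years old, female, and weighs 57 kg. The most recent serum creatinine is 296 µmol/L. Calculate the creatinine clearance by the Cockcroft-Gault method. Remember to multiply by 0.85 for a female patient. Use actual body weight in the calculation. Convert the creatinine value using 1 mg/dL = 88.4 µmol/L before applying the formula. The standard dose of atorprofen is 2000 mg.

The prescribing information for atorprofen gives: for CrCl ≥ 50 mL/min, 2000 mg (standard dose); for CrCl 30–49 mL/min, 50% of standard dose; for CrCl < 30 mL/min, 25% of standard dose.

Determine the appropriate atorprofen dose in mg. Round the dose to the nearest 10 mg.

500 mg

SCr = 296 / 88.4 = 3.348 mg/dL
CrCl = (140 − 32) × 57 / (72 × 3.348) × 0.85 = 6156.0 / 241.06 × 0.85 ≈ 21.7 mL/min
CrCl ≈ 22 mL/min → bracket < 30 mL/min.
25% of 2000 mg = 500 mg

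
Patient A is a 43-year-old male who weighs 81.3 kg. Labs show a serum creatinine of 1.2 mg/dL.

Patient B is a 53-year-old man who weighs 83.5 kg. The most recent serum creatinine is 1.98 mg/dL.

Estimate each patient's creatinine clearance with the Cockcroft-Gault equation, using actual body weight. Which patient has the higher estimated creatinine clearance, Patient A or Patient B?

Patient A: CrCl = (140 − 43) × 81.3 / (72 × 1.2) = 7886.1 / 86.40 ≈ 91.3 mL/min
Patient B: CrCl = (140 − 53) × 83.5 / (72 × 1.98) = 7264.5 / 142.56 ≈ 51.0 mL/min
91.3 vs 51.0 mL/min → Patient A is higher.

Patient A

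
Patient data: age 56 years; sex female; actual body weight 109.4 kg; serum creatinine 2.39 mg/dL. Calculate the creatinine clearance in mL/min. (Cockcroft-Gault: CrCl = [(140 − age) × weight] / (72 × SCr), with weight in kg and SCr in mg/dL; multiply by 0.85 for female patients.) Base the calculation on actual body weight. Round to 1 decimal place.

CrCl = (140 − 56) × 109.4 / (72 × 2.39) × 0.85 = 9189.6 / 172.08 × 0.85 ≈ 45.4 mL/min

45.4 mL/min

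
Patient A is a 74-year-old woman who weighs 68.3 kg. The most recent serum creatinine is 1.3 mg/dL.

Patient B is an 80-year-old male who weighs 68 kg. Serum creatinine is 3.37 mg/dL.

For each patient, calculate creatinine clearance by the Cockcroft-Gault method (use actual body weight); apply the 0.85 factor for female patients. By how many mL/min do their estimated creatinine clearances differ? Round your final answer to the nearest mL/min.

Patient A: CrCl = (140 − 74) × 68.3 / (72 × 1.3) × 0.85 = 4507.8 / 93.60 × 0.85 ≈ 40.9 mL/min
Patient B: CrCl = (140 − 80) × 68 / (72 × 3.37) = 4080.0 / 242.64 ≈ 16.8 mL/min
|40.9 − 16.8| = 24.1 mL/min

24 mL/min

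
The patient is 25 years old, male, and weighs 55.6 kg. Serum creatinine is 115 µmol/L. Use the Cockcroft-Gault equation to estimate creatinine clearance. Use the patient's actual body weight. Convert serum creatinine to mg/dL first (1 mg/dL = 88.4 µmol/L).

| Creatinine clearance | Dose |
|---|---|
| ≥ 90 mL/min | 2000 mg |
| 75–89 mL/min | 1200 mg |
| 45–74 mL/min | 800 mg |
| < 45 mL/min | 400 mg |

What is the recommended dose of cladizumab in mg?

800 mg

SCr = 115 / 88.4 = 1.301 mg/dL
CrCl = (140 − 25) × 55.6 / (72 × 1.301) = 6394.0 / 93.67 ≈ 68.3 mL/min
CrCl ≈ 68 mL/min → bracket 45–74 mL/min.
Dose for this bracket: 800 mg.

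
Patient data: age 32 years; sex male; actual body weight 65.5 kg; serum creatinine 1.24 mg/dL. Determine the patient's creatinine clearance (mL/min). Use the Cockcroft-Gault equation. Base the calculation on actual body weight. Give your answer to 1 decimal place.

CrCl = (140 − 32) × 65.5 / (72 × 1.24) = 7074.0 / 89.28 ≈ 79.2 mL/min

79.2 mL/min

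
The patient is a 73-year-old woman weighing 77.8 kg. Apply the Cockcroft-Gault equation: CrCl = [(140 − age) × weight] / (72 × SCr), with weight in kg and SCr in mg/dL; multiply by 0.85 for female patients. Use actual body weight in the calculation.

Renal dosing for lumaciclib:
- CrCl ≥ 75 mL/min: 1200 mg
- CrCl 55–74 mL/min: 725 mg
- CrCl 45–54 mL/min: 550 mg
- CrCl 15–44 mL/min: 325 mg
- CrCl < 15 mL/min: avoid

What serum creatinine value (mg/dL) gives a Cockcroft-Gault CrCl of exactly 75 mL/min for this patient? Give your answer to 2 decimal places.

0.82 mg/dL

Standard dose requires CrCl ≥ 75 mL/min.
Set (140 − 73) × 77.8 × 0.85 / (72 × SCr) = 75
SCr = (140 − 73) × 77.8 × 0.85 / (72 × 75) = 0.821 mg/dL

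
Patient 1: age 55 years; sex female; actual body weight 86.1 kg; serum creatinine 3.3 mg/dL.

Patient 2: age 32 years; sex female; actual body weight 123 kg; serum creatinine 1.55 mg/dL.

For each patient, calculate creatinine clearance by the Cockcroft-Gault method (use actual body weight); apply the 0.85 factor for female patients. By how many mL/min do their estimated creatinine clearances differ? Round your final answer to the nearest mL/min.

Patient 1: CrCl = (140 − 55) × 86.1 / (72 × 3.3) × 0.85 = 7318.5 / 237.60 × 0.85 ≈ 26.2 mL/min
Patient 2: CrCl = (140 − 32) × 123 / (72 × 1.55) × 0.85 = 13284.0 / 111.60 × 0.85 ≈ 101.2 mL/min
|26.2 − 101.2| = 75.0 mL/min

75 mL/min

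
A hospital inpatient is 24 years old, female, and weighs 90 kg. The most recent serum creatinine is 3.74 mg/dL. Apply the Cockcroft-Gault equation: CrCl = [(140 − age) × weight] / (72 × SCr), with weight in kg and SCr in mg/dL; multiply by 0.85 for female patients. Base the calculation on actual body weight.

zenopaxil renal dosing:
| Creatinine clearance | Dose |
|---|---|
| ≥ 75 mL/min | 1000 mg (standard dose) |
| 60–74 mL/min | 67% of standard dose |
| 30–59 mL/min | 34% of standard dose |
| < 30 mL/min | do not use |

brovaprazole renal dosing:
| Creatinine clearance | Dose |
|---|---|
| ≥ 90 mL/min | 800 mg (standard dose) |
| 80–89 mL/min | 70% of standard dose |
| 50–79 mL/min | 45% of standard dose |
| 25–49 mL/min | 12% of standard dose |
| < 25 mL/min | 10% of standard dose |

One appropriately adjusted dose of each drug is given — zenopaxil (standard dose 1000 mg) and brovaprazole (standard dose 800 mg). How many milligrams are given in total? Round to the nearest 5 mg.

435 mg

CrCl = (140 − 24) × 90 / (72 × 3.74) × 0.85 = 10440.0 / 269.28 × 0.85 ≈ 33.0 mL/min
CrCl ≈ 33 mL/min.
zenopaxil: 30–59 mL/min → 34% of 1000 mg = 340 mg.
brovaprazole: 25–49 mL/min → 12% of 800 mg = 96 mg.
Total = 340 + 96 = 436 mg.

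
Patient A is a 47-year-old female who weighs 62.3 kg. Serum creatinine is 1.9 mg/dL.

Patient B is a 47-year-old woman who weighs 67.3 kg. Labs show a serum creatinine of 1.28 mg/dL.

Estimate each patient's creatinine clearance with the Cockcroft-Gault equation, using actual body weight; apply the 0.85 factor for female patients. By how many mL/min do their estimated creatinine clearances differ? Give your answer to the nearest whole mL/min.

Patient A: CrCl = (140 − 47) × 62.3 / (72 × 1.9) × 0.85 = 5793.9 / 136.80 × 0.85 ≈ 36.0 mL/min
Patient B: CrCl = (140 − 47) × 67.3 / (72 × 1.28) × 0.85 = 6258.9 / 92.16 × 0.85 ≈ 57.7 mL/min
|36.0 − 57.7| = 21.7 mL/min

22 mL/min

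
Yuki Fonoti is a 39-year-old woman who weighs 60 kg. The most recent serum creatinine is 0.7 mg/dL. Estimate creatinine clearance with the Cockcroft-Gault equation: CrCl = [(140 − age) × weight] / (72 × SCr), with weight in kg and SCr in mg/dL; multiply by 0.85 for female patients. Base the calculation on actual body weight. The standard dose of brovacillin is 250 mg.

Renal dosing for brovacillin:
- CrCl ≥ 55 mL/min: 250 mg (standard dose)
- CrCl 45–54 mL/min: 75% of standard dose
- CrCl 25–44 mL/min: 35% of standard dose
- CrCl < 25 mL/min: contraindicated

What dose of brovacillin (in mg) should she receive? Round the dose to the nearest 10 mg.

250 mg

CrCl = (140 − 39) × 60 / (72 × 0.7) × 0.85 = 6060.0 / 50.40 × 0.85 ≈ 102.2 mL/min
CrCl ≈ 102 mL/min → bracket ≥ 55 mL/min.
100% of 250 mg = 250 mg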